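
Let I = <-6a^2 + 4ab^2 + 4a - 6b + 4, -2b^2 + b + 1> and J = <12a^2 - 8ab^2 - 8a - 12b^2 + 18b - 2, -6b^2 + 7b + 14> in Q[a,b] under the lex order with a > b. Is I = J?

No, the ideals differ.

Equality of ideals is decidable: compute both reduced Gröbner bases (unique for the ordering) and check whether they agree.
Buchberger on the first generating set:
f_1 = -6a^2 + 4ab^2 + 4a - 6b + 4, LT = a^2.
f_2 = -2b^2 + b + 1, LT = b^2.

The S-polynomials (S(f_1,f_2)) all reduce to 0 modulo the current basis, so we have a Gröbner basis.
Inter-reduce: drop elements whose leading term is divisible by another's, tail-reduce, and make monic.
Reduced Gröbner basis: {a^2 - 1/3ab - a + b - 2/3, b^2 - 1/2b - 1/2}.

Buchberger on the second generating set:
h_1 = 12a^2 - 8ab^2 - 8a - 12b^2 + 18b - 2, LT = a^2.
h_2 = -6b^2 + 7b + 14, LT = b^2.

The S-polynomials (S(h_1,h_2)) all reduce to 0 modulo the current basis, so we have a Gröbner basis.
Inter-reduce: drop elements whose leading term is divisible by another's, tail-reduce, and make monic.
Reduced Gröbner basis: {a^2 - 7/9ab - 20/9a + 1/3b - 5/2, b^2 - 7/6b - 7/3}.

The bases are distinct; the ideals are different.
The choice of monomial ordering does not affect the verdict — as long as both bases are computed under the same ordering, their equality decides ideal equality.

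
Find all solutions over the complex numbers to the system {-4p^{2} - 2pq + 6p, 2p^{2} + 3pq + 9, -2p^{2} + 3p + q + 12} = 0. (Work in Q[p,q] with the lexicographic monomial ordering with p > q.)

{(3, -3)}

Compute a lex Gröbner basis by Buchberger's algorithm.
f_1 = -4p^{2} - 2pq + 6p, LT = p^{2}.
f_2 = 2p^{2} + 3pq + 9, LT = p^{2}.
f_3 = -2p^{2} + 3p + q + 12, LT = p^{2}.

S(f_1,f_2): lcm = p^{2}. S = -pq - \tfrac{3}{2}p - \tfrac{9}{2}.
  reduce S modulo (f_1, f_2, f_3):
  remainder -pq - \tfrac{3}{2}p - \tfrac{9}{2} ≠ 0; add h_4 = -pq - \tfrac{3}{2}p - \tfrac{9}{2} to the basis.

S(f_1,f_3): lcm = p^{2}. S = \tfrac{1}{2}pq + \tfrac{1}{2}q + 6.
  reduce S modulo (f_1, f_2, f_3, h_4):
  remainder -\tfrac{3}{4}p + \tfrac{1}{2}q + \tfrac{15}{4} ≠ 0; add h_5 = -\tfrac{3}{4}p + \tfrac{1}{2}q + \tfrac{15}{4} to the basis.

S(f_1,h_4): lcm = p^{2}q. S = -\tfrac{3}{2}p^{2} + \tfrac{1}{2}pq^{2} - \tfrac{3}{2}pq - \tfrac{9}{2}p.
  reduce S modulo (f_1, f_2, f_3, h_4, h_5):
  remainder -\tfrac{21}{4}q - \tfrac{63}{4} ≠ 0; add h_6 = -\tfrac{21}{4}q - \tfrac{63}{4} to the basis.

The other S-polynomials (S(f_2,f_3), S(f_2,h_4), S(f_3,h_4), S(f_1,h_5), S(f_2,h_5), S(f_3,h_5), S(h_4,h_5), S(f_1,h_6), S(f_2,h_6), S(f_3,h_6), S(h_4,h_6), S(h_5,h_6)) all reduce to 0 modulo the current basis, so we have a Gröbner basis.
Inter-reduce: drop elements whose leading term is divisible by another's, tail-reduce, and make monic.
Reduced Gröbner basis: {p - 3, q + 3}.

Since the basis is lex-ordered, q + 3 is univariate in q. Its roots are {-3}. Back-substituting each root into the other basis elements fixes the other coordinates.
  q = -3: the earlier basis element becomes p - 3 = 0, giving p = 3 — point (3, -3).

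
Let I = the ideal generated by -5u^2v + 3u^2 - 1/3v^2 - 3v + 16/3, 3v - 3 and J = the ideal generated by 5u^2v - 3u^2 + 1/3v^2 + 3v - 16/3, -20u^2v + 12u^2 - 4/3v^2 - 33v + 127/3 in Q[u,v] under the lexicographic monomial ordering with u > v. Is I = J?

Yes, the ideals are equal.

Since reduced Gröbner bases are canonical representatives of ideals under a given ordering, it suffices to compute and compare them.
Buchberger on the first generating set:
f_1 = -5u^2v + 3u^2 - 1/3v^2 - 3v + 16/3, LT = u^2v.
f_2 = 3v - 3, LT = v.

S(f_1,f_2): lcm = u^2v. S = 2/5u^2 + 1/15v^2 + 3/5v - 16/15.
  leading term u^2: no divisor's leading term divides it; move 2/5u^2 to the remainder.
  leading term v^2: subtract (1/45v)·f_2 from 1/15v^2 + 3/5v - 16/15 → 2/3v - 16/15
  leading term v: subtract (2/9)·f_2 from 2/3v - 16/15 → -2/5
  leading term 1: no divisor's leading term divides it; move -2/5 to the remainder.
  remainder 2/5u^2 - 2/5 ≠ 0; add g_3 = 2/5u^2 - 2/5 to the basis.

S(f_1,g_3): lcm = u^2v. S = -3/5u^2 + 1/15v^2 + 8/5v - 16/15.
  leading term u^2: subtract (-3/2)·g_3 from -3/5u^2 + 1/15v^2 + 8/5v - 16/15 → 1/15v^2 + 8/5v - 5/3
  leading term v^2: subtract (1/45v)·f_2 from 1/15v^2 + 8/5v - 5/3 → 5/3v - 5/3
  leading term v: subtract (5/9)·f_2 from 5/3v - 5/3 → 0
  remainder 0.

S(f_2,g_3): leading monomials are coprime, so the S-polynomial reduces to 0 (Buchberger's first criterion).
Every S-polynomial of the final basis reduces to 0, so we have a Gröbner basis.
Inter-reduce: drop elements whose leading term is divisible by another's, tail-reduce, and make monic.
Reduced Gröbner basis: {u^2 - 1, v - 1}.

Buchberger on the second generating set:
h_1 = 5u^2v - 3u^2 + 1/3v^2 + 3v - 16/3, LT = u^2v.
h_2 = -20u^2v + 12u^2 - 4/3v^2 - 33v + 127/3, LT = u^2v.

S(h_1,h_2): lcm = u^2v. S = -21/20v + 21/20.
  leading term v: no divisor's leading term divides it; move -21/20v to the remainder.
  leading term 1: no divisor's leading term divides it; move 21/20 to the remainder.
  remainder -21/20v + 21/20 ≠ 0; add k_3 = -21/20v + 21/20 to the basis.

S(h_1,k_3): lcm = u^2v. S = 2/5u^2 + 1/15v^2 + 3/5v - 16/15.
  leading term u^2: no divisor's leading term divides it; move 2/5u^2 to the remainder.
  leading term v^2: subtract (-4/63v)·k_3 from 1/15v^2 + 3/5v - 16/15 → 2/3v - 16/15
  leading term v: subtract (-40/63)·k_3 from 2/3v - 16/15 → -2/5
  leading term 1: no divisor's leading term divides it; move -2/5 to the remainder.
  remainder 2/5u^2 - 2/5 ≠ 0; add k_4 = 2/5u^2 - 2/5 to the basis.

S(h_2,k_3): lcm = u^2v. S = 2/5u^2 + 1/15v^2 + 33/20v - 127/60.
  leading term u^2: subtract (1)·k_4 from 2/5u^2 + 1/15v^2 + 33/20v - 127/60 → 1/15v^2 + 33/20v - 103/60
  leading term v^2: subtract (-4/63v)·k_3 from 1/15v^2 + 33/20v - 103/60 → 103/60v - 103/60
  leading term v: subtract (-103/63)·k_3 from 103/60v - 103/60 → 0
  remainder 0.

S(h_1,k_4): lcm = u^2v. S = -3/5u^2 + 1/15v^2 + 8/5v - 16/15.
  leading term u^2: subtract (-3/2)·k_4 from -3/5u^2 + 1/15v^2 + 8/5v - 16/15 → 1/15v^2 + 8/5v - 5/3
  leading term v^2: subtract (-4/63v)·k_3 from 1/15v^2 + 8/5v - 5/3 → 5/3v - 5/3
  leading term v: subtract (-100/63)·k_3 from 5/3v - 5/3 → 0
  remainder 0.

S(h_2,k_4): lcm = u^2v. S = -3/5u^2 + 1/15v^2 + 53/20v - 127/60.
  leading term u^2: subtract (-3/2)·k_4 from -3/5u^2 + 1/15v^2 + 53/20v - 127/60 → 1/15v^2 + 53/20v - 163/60
  leading term v^2: subtract (-4/63v)·k_3 from 1/15v^2 + 53/20v - 163/60 → 163/60v - 163/60
  leading term v: subtract (-163/63)·k_3 from 163/60v - 163/60 → 0
  remainder 0.

S(k_3,k_4): leading monomials are coprime, so the S-polynomial reduces to 0 (Buchberger's first criterion).
Every S-polynomial of the final basis reduces to 0, so we have a Gröbner basis.
Inter-reduce: drop elements whose leading term is divisible by another's, tail-reduce, and make monic.
Reduced Gröbner basis: {u^2 - 1, v - 1}.

These coincide, so the ideals are equal.
The same test decides containment: I ⊆ J iff every generator of I reduces to 0 modulo a Gröbner basis of J.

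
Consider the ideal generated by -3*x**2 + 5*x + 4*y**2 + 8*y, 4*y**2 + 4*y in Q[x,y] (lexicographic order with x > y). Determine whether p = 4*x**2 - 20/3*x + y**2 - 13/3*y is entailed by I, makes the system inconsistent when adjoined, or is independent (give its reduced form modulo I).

First compute the reduced Gröbner basis of I by Buchberger's algorithm.
f_1 = -3*x**2 + 5*x + 4*y**2 + 8*y, LT = x**2.
f_2 = 4*y**2 + 4*y, LT = y**2.

S(f_1,f_2): leading monomials are coprime, so the S-polynomial reduces to 0 (Buchberger's first criterion).
Every S-polynomial of the final basis reduces to 0, so we have a Gröbner basis.
Inter-reduce: drop elements whose leading term is divisible by another's, tail-reduce, and make monic.
Reduced Gröbner basis: {x**2 - 5/3*x - 4/3*y, y**2 + y}.
Label its elements g_1 = x**2 - 5/3*x - 4/3*y, g_2 = y**2 + y.

Reduce p = 4*x**2 - 20/3*x + y**2 - 13/3*y modulo G:
  leading term x**2: subtract (4)·g_1 from 4*x**2 - 20/3*x + y**2 - 13/3*y → y**2 + y
  leading term y**2: subtract (1)·g_2 from y**2 + y → 0
  normal form = 0.
Since the normal form is 0, p ∈ I.

Ideal membership is decidable via reduction modulo a Gröbner basis.

4*x**2 - 20/3*x + y**2 - 13/3*y lies in I (it reduces to 0).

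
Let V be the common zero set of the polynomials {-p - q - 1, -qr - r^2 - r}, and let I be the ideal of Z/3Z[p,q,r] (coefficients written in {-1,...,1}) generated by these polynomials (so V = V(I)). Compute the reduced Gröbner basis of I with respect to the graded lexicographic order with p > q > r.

f_1 = -p - q - 1, LT = p.
f_2 = -qr - r^2 - r, LT = qr.

The S-polynomials (S(f_1,f_2)) all reduce to 0 modulo the current basis, so we have a Gröbner basis.

G = {qr + r^2 + r, p + q + 1}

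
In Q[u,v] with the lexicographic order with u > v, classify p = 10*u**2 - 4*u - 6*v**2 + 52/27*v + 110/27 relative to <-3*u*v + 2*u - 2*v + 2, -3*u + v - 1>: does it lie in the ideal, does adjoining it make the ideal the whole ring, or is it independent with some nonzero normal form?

10*u**2 - 4*u - 6*v**2 + 52/27*v + 110/27 lies in I (it reduces to 0).

First compute the reduced Gröbner basis of I by Buchberger's algorithm.
f_1 = -3*u*v + 2*u - 2*v + 2, LT = u*v.
f_2 = -3*u + v - 1, LT = u.

S(f_1,f_2): lcm = u*v. S = -2/3*u + 1/3*v**2 + 1/3*v - 2/3.
  leading term u: subtract (2/9)·f_2 from -2/3*u + 1/3*v**2 + 1/3*v - 2/3 → 1/3*v**2 + 1/9*v - 4/9
  leading term v**2: no divisor's leading term divides it; move 1/3*v**2 to the remainder.
  leading term v: no divisor's leading term divides it; move 1/9*v to the remainder.
  leading term 1: no divisor's leading term divides it; move -4/9 to the remainder.
  remainder 1/3*v**2 + 1/9*v - 4/9 ≠ 0; add h_3 = 1/3*v**2 + 1/9*v - 4/9 to the basis.

S(f_1,h_3): lcm = u*v**2. S = -u*v + 4/3*u + 2/3*v**2 - 2/3*v.
  leading term u*v: subtract (1/3)·f_1 from -u*v + 4/3*u + 2/3*v**2 - 2/3*v → 2/3*u + 2/3*v**2 - 2/3
  leading term u: subtract (-2/9)·f_2 from 2/3*u + 2/3*v**2 - 2/3 → 2/3*v**2 + 2/9*v - 8/9
  leading term v**2: subtract (2)·h_3 from 2/3*v**2 + 2/9*v - 8/9 → 0
  remainder 0.

S(f_2,h_3): leading monomials are coprime, so the S-polynomial reduces to 0 (Buchberger's first criterion).
Every S-polynomial of the final basis reduces to 0, so we have a Gröbner basis.
Inter-reduce: drop elements whose leading term is divisible by another's, tail-reduce, and make monic.
Reduced Gröbner basis: {u - 1/3*v + 1/3, v**2 + 1/3*v - 4/3}.
Label its elements g_1 = u - 1/3*v + 1/3, g_2 = v**2 + 1/3*v - 4/3.

Reduce p = 10*u**2 - 4*u - 6*v**2 + 52/27*v + 110/27 modulo G:
  leading term u**2: subtract (10*u)·g_1 from 10*u**2 - 4*u - 6*v**2 + 52/27*v + 110/27 → 10/3*u*v - 22/3*u - 6*v**2 + 52/27*v + 110/27
  leading term u*v: subtract (10/3*v)·g_1 from 10/3*u*v - 22/3*u - 6*v**2 + 52/27*v + 110/27 → -22/3*u - 44/9*v**2 + 22/27*v + 110/27
  leading term u: subtract (-22/3)·g_1 from -22/3*u - 44/9*v**2 + 22/27*v + 110/27 → -44/9*v**2 - 44/27*v + 176/27
  leading term v**2: subtract (-44/9)·g_2 from -44/9*v**2 - 44/27*v + 176/27 → 0
  normal form = 0.
Since the normal form is 0, p ∈ I.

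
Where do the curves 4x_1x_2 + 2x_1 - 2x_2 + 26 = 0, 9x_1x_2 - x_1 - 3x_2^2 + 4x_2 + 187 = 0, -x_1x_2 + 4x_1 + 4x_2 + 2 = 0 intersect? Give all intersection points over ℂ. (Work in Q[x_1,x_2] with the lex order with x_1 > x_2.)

{(2, -5)}

Compute a lex Gröbner basis by Buchberger's algorithm.
f_1 = 4x_1x_2 + 2x_1 - 2x_2 + 26, LT = x_1x_2.
f_2 = 9x_1x_2 - x_1 - 3x_2^2 + 4x_2 + 187, LT = x_1x_2.
f_3 = -x_1x_2 + 4x_1 + 4x_2 + 2, LT = x_1x_2.

S(f_1,f_2): lcm = x_1x_2. S = 11/18x_1 + 1/3x_2^2 - 17/18x_2 - 257/18.
  leading term x_1: no divisor's leading term divides it; move 11/18x_1 to the remainder.
  leading term x_2^2: no divisor's leading term divides it; move 1/3x_2^2 to the remainder.
  leading term x_2: no divisor's leading term divides it; move -17/18x_2 to the remainder.
  leading term 1: no divisor's leading term divides it; move -257/18 to the remainder.
  remainder 11/18x_1 + 1/3x_2^2 - 17/18x_2 - 257/18 ≠ 0; add h_4 = 11/18x_1 + 1/3x_2^2 - 17/18x_2 - 257/18 to the basis.

S(f_1,f_3): lcm = x_1x_2. S = 9/2x_1 + 7/2x_2 + 17/2.
  leading term x_1: subtract (81/11)·h_4 from 9/2x_1 + 7/2x_2 + 17/2 → -27/11x_2^2 + 115/11x_2 + 1250/11
  leading term x_2^2: no divisor's leading term divides it; move -27/11x_2^2 to the remainder.
  leading term x_2: no divisor's leading term divides it; move 115/11x_2 to the remainder.
  leading term 1: no divisor's leading term divides it; move 1250/11 to the remainder.
  remainder -27/11x_2^2 + 115/11x_2 + 1250/11 ≠ 0; add h_5 = -27/11x_2^2 + 115/11x_2 + 1250/11 to the basis.

S(f_1,h_4): lcm = x_1x_2. S = 1/2x_1 - 6/11x_2^3 + 17/11x_2^2 + 503/22x_2 + 13/2.
  leading term x_1: subtract (9/11)·h_4 from 1/2x_1 - 6/11x_2^3 + 17/11x_2^2 + 503/22x_2 + 13/2 → -6/11x_2^3 + 14/11x_2^2 + 260/11x_2 + 200/11
  leading term x_2^3: subtract (2/9x_2)·h_5 from -6/11x_2^3 + 14/11x_2^2 + 260/11x_2 + 200/11 → -104/99x_2^2 - 160/99x_2 + 200/11
  leading term x_2^2: subtract (104/243)·h_5 from -104/99x_2^2 - 160/99x_2 + 200/11 → -1480/243x_2 - 7400/243
  leading term x_2: no divisor's leading term divides it; move -1480/243x_2 to the remainder.
  leading term 1: no divisor's leading term divides it; move -7400/243 to the remainder.
  remainder -1480/243x_2 - 7400/243 ≠ 0; add h_6 = -1480/243x_2 - 7400/243 to the basis.

The other S-polynomials (S(f_2,f_3), S(f_2,h_4), S(f_3,h_4), S(f_1,h_5), S(f_2,h_5), S(f_3,h_5), S(h_4,h_5), S(f_1,h_6), S(f_2,h_6), S(f_3,h_6), S(h_4,h_6), S(h_5,h_6)) all reduce to 0 modulo the current basis, so we have a Gröbner basis.
Inter-reduce: drop elements whose leading term is divisible by another's, tail-reduce, and make monic.
Reduced Gröbner basis: {x_1 - 2, x_2 + 5}.

Elimination: the polynomial x_2 + 5 lies in the elimination ideal for x_2, so x_2 ∈ {-5}. For each such x_2, the remaining basis elements (now univariate) give the rest of the solution.
  x_2 = -5: the earlier basis element becomes x_1 - 2 = 0, giving x_1 = 2 — point (2, -5).
Check: every point annihilates each of the original generators.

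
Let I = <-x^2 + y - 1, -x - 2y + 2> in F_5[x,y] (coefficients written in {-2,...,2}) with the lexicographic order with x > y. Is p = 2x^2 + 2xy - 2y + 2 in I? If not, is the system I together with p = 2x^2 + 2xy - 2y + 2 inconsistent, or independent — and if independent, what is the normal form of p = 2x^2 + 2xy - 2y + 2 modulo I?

2x^2 + 2xy - 2y + 2 lies in I (it reduces to 0).

First compute the reduced Gröbner basis of I by Buchberger's algorithm.
f_1 = -x^2 + y - 1, LT = x^2.
f_2 = -x - 2y + 2, LT = x.

S(f_1,f_2): lcm = x^2. S = -2xy + 2x - y + 1.
  reduce S modulo (f_1, f_2):
  remainder -y^2 + y ≠ 0; add h_3 = -y^2 + y to the basis.

The other S-polynomials (S(f_1,h_3), S(f_2,h_3)) all reduce to 0 modulo the current basis, so we have a Gröbner basis.
Inter-reduce: drop elements whose leading term is divisible by another's, tail-reduce, and make monic.
Reduced Gröbner basis: {x + 2y - 2, y^2 - y}.
Label its elements g_1 = x + 2y - 2, g_2 = y^2 - y.

Reduce p = 2x^2 + 2xy - 2y + 2 modulo G:
  leading term x^2: subtract (2x)·g_1 from 2x^2 + 2xy - 2y + 2 → -2xy - x - 2y + 2
  leading term xy: subtract (-2y)·g_1 from -2xy - x - 2y + 2 → -x - y^2 - y + 2
  leading term x: subtract (-1)·g_1 from -x - y^2 - y + 2 → -y^2 + y
  leading term y^2: subtract (-1)·g_2 from -y^2 + y → 0
  normal form = 0.
Since the normal form is 0, p ∈ I.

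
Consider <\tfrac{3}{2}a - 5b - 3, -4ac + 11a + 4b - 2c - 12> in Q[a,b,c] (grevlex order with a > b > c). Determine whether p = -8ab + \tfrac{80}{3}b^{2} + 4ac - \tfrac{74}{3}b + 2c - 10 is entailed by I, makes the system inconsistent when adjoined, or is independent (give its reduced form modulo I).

First compute the reduced Gröbner basis of I by Buchberger's algorithm.
f_1 = \tfrac{3}{2}a - 5b - 3, LT = a.
f_2 = -4ac + 11a + 4b - 2c - 12, LT = ac.

S(f_1,f_2): lcm = ac. S = -\tfrac{10}{3}bc + \tfrac{11}{4}a + b - \tfrac{5}{2}c - 3.
  leading term bc: no divisor's leading term divides it; move -\tfrac{10}{3}bc to the remainder.
  leading term a: subtract (\tfrac{11}{6})·f_1 from \tfrac{11}{4}a + b - \tfrac{5}{2}c - 3 → \tfrac{61}{6}b - \tfrac{5}{2}c + \tfrac{5}{2}
  leading term b: no divisor's leading term divides it; move \tfrac{61}{6}b to the remainder.
  leading term c: no divisor's leading term divides it; move -\tfrac{5}{2}c to the remainder.
  leading term 1: no divisor's leading term divides it; move \tfrac{5}{2} to the remainder.
  remainder -\tfrac{10}{3}bc + \tfrac{61}{6}b - \tfrac{5}{2}c + \tfrac{5}{2} ≠ 0; add h_3 = -\tfrac{10}{3}bc + \tfrac{61}{6}b - \tfrac{5}{2}c + \tfrac{5}{2} to the basis.

S(f_1,h_3): leading monomials are coprime, so the S-polynomial reduces to 0 (Buchberger's first criterion).
S(f_2,h_3): lcm = abc. S = \tfrac{3}{10}ab - b^{2} - \tfrac{3}{4}ac + \tfrac{1}{2}bc + \tfrac{3}{4}a + 3b.
  leading term ab: subtract (\tfrac{1}{5}b)·f_1 from \tfrac{3}{10}ab - b^{2} - \tfrac{3}{4}ac + \tfrac{1}{2}bc + \tfrac{3}{4}a + 3b → -\tfrac{3}{4}ac + \tfrac{1}{2}bc + \tfrac{3}{4}a + \tfrac{18}{5}b
  leading term ac: subtract (-\tfrac{1}{2}c)·f_1 from -\tfrac{3}{4}ac + \tfrac{1}{2}bc + \tfrac{3}{4}a + \tfrac{18}{5}b → -2bc + \tfrac{3}{4}a + \tfrac{18}{5}b - \tfrac{3}{2}c
  leading term bc: subtract (\tfrac{3}{5})·h_3 from -2bc + \tfrac{3}{4}a + \tfrac{18}{5}b - \tfrac{3}{2}c → \tfrac{3}{4}a - \tfrac{5}{2}b - \tfrac{3}{2}
  leading term a: subtract (\tfrac{1}{2})·f_1 from \tfrac{3}{4}a - \tfrac{5}{2}b - \tfrac{3}{2} → 0
  remainder 0.

Every S-polynomial of the final basis reduces to 0, so we have a Gröbner basis.
Inter-reduce: drop elements whose leading term is divisible by another's, tail-reduce, and make monic.
Reduced Gröbner basis: {bc - \tfrac{61}{20}b + \tfrac{3}{4}c - \tfrac{3}{4}, a - \tfrac{10}{3}b - 2}.
Label its elements g_1 = bc - \tfrac{61}{20}b + \tfrac{3}{4}c - \tfrac{3}{4}, g_2 = a - \tfrac{10}{3}b - 2.

Reduce p = -8ab + \tfrac{80}{3}b^{2} + 4ac - \tfrac{74}{3}b + 2c - 10 modulo G:
  leading term ab: subtract (-8b)·g_2 from -8ab + \tfrac{80}{3}b^{2} + 4ac - \tfrac{74}{3}b + 2c - 10 → 4ac - \tfrac{122}{3}b + 2c - 10
  leading term ac: subtract (4c)·g_2 from 4ac - \tfrac{122}{3}b + 2c - 10 → \tfrac{40}{3}bc - \tfrac{122}{3}b + 10c - 10
  leading term bc: subtract (\tfrac{40}{3})·g_1 from \tfrac{40}{3}bc - \tfrac{122}{3}b + 10c - 10 → 0
  normal form = 0.
Since the normal form is 0, p ∈ I.

-8ab + \tfrac{80}{3}b^{2} + 4ac - \tfrac{74}{3}b + 2c - 10 lies in I (it reduces to 0).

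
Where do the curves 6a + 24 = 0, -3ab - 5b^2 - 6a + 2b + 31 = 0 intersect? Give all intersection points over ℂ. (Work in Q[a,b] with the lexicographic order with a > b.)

Compute a lex Gröbner basis by Buchberger's algorithm.
f_1 = 6a + 24, LT = a.
f_2 = -3ab - 6a - 5b^2 + 2b + 31, LT = ab.

S(f_1,f_2): lcm = ab. S = -2a - 5/3b^2 + 14/3b + 31/3.
  leading term a: subtract (-1/3)·f_1 from -2a - 5/3b^2 + 14/3b + 31/3 → -5/3b^2 + 14/3b + 55/3
  leading term b^2: no divisor's leading term divides it; move -5/3b^2 to the remainder.
  leading term b: no divisor's leading term divides it; move 14/3b to the remainder.
  leading term 1: no divisor's leading term divides it; move 55/3 to the remainder.
  remainder -5/3b^2 + 14/3b + 55/3 ≠ 0; add h_3 = -5/3b^2 + 14/3b + 55/3 to the basis.

The other S-polynomials (S(f_1,h_3), S(f_2,h_3)) all reduce to 0 modulo the current basis, so we have a Gröbner basis.
Inter-reduce: drop elements whose leading term is divisible by another's, tail-reduce, and make monic.
Reduced Gröbner basis: {a + 4, b^2 - 14/5b - 11}.

Since the basis is lex-ordered, b^2 - 14/5b - 11 is univariate in b. Its roots are {-11/5, 5}. Back-substituting each root into the other basis elements fixes the other coordinates.
  b = -11/5: the earlier basis element becomes a + 4 = 0, giving a = -4 — point (-4, -11/5).
  b = 5: the earlier basis element becomes a + 4 = 0, giving a = -4 — point (-4, 5).

{(-4, -11/5), (-4, 5)}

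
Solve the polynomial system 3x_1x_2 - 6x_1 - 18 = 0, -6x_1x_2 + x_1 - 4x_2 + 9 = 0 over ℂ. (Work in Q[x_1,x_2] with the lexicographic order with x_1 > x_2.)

Compute a lex Gröbner basis by Buchberger's algorithm.
f_1 = 3x_1x_2 - 6x_1 - 18, LT = x_1x_2.
f_2 = -6x_1x_2 + x_1 - 4x_2 + 9, LT = x_1x_2.

S(f_1,f_2): lcm = x_1x_2. S = -11/6x_1 - 2/3x_2 - 9/2.
  reduce S modulo (f_1, f_2):
  remainder -11/6x_1 - 2/3x_2 - 9/2 ≠ 0; add h_3 = -11/6x_1 - 2/3x_2 - 9/2 to the basis.

S(f_1,h_3): lcm = x_1x_2. S = -2x_1 - 4/11x_2^2 - 27/11x_2 - 6.
  reduce S modulo (f_1, f_2, h_3):
  remainder -4/11x_2^2 - 19/11x_2 - 12/11 ≠ 0; add h_4 = -4/11x_2^2 - 19/11x_2 - 12/11 to the basis.

The other S-polynomials (S(f_2,h_3), S(f_1,h_4), S(f_2,h_4), S(h_3,h_4)) all reduce to 0 modulo the current basis, so we have a Gröbner basis.
Inter-reduce: drop elements whose leading term is divisible by another's, tail-reduce, and make monic.
Reduced Gröbner basis: {x_1 + 4/11x_2 + 27/11, x_2^2 + 19/4x_2 + 3}.

The lex basis is triangular: the last element involves only x_2. Solving x_2^2 + 19/4x_2 + 3 = 0 gives x_2 ∈ {-4, -3/4}; substituting each value into the earlier elements determines the remaining variables.
  x_2 = -4: the earlier basis element becomes x_1 + 1 = 0, giving x_1 = -1 — point (-1, -4).
  x_2 = -3/4: the earlier basis element becomes x_1 + 24/11 = 0, giving x_1 = -24/11 — point (-24/11, -3/4).
This is the nonlinear analogue of row-reducing a linear system.

{(-1, -4), (-24/11, -3/4)}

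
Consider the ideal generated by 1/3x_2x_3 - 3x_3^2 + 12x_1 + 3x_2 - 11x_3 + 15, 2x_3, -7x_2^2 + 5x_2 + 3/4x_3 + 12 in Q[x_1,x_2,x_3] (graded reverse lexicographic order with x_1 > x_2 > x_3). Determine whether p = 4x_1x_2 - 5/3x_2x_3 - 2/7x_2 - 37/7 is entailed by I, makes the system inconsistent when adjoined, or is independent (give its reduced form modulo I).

First compute the reduced Gröbner basis of I by Buchberger's algorithm.
f_1 = 1/3x_2x_3 - 3x_3^2 + 12x_1 + 3x_2 - 11x_3 + 15, LT = x_2x_3.
f_2 = 2x_3, LT = x_3.
f_3 = -7x_2^2 + 5x_2 + 3/4x_3 + 12, LT = x_2^2.

S(f_1,f_2): lcm = x_2x_3. S = -9x_3^2 + 36x_1 + 9x_2 - 33x_3 + 45.
  leading term x_3^2: subtract (-9/2x_3)·f_2 from -9x_3^2 + 36x_1 + 9x_2 - 33x_3 + 45 → 36x_1 + 9x_2 - 33x_3 + 45
  leading term x_1: no divisor's leading term divides it; move 36x_1 to the remainder.
  leading term x_2: no divisor's leading term divides it; move 9x_2 to the remainder.
  leading term x_3: subtract (-33/2)·f_2 from -33x_3 + 45 → 45
  leading term 1: no divisor's leading term divides it; move 45 to the remainder.
  remainder 36x_1 + 9x_2 + 45 ≠ 0; add h_4 = 36x_1 + 9x_2 + 45 to the basis.

The other S-polynomials (S(f_1,f_3), S(f_2,f_3), S(f_1,h_4), S(f_2,h_4), S(f_3,h_4)) all reduce to 0 modulo the current basis, so we have a Gröbner basis.
Inter-reduce: drop elements whose leading term is divisible by another's, tail-reduce, and make monic.
Reduced Gröbner basis: {x_2^2 - 5/7x_2 - 12/7, x_1 + 1/4x_2 + 5/4, x_3}.
Label its elements g_1 = x_2^2 - 5/7x_2 - 12/7, g_2 = x_1 + 1/4x_2 + 5/4, g_3 = x_3.

Reduce p = 4x_1x_2 - 5/3x_2x_3 - 2/7x_2 - 37/7 modulo G:
  leading term x_1x_2: subtract (4x_2)·g_2 from 4x_1x_2 - 5/3x_2x_3 - 2/7x_2 - 37/7 → -x_2^2 - 5/3x_2x_3 - 37/7x_2 - 37/7
  leading term x_2^2: subtract (-1)·g_1 from -x_2^2 - 5/3x_2x_3 - 37/7x_2 - 37/7 → -5/3x_2x_3 - 6x_2 - 7
  leading term x_2x_3: subtract (-5/3x_2)·g_3 from -5/3x_2x_3 - 6x_2 - 7 → -6x_2 - 7
  leading term x_2: no divisor's leading term divides it; move -6x_2 to the remainder.
  leading term 1: no divisor's leading term divides it; move -7 to the remainder.
  normal form = -6x_2 - 7.
The normal form is nonzero, so p ∉ I. Since p minus its normal form lies in I, I + (p) = I + (r) where r = -6x_2 - 7; decide whether this ideal is the whole ring.
Run Buchberger on G together with r (pairs among the g_i already reduce to 0 since G is a Gröbner basis):
g_1 = x_2^2 - 5/7x_2 - 12/7, LT = x_2^2.
g_2 = x_1 + 1/4x_2 + 5/4, LT = x_1.
g_3 = x_3, LT = x_3.
r = -6x_2 - 7, LT = x_2.

S(g_1,r): lcm = x_2^2. S = -79/42x_2 - 12/7.
  leading term x_2: subtract (79/252)·r from -79/42x_2 - 12/7 → 121/252
  leading term 1: no divisor's leading term divides it; move 121/252 to the remainder.
  remainder 121/252 ≠ 0; add m_5 = 121/252 to the basis.

The other S-polynomials (S(g_1,g_2), S(g_1,g_3), S(g_2,g_3), S(g_2,r), S(g_3,r), S(g_1,m_5), S(g_2,m_5), S(g_3,m_5), S(r,m_5)) all reduce to 0 modulo the current basis, so we have a Gröbner basis.
Inter-reduce: drop elements whose leading term is divisible by another's, tail-reduce, and make monic.
Reduced Gröbner basis: {1}.
The reduced Gröbner basis of I + (p) is {1}: the ideal is the whole ring, so the enlarged system has no common solution — adjoining p is inconsistent.

Adjoining 4x_1x_2 - 5/3x_2x_3 - 2/7x_2 - 37/7 makes the ideal the whole ring: the system is inconsistent.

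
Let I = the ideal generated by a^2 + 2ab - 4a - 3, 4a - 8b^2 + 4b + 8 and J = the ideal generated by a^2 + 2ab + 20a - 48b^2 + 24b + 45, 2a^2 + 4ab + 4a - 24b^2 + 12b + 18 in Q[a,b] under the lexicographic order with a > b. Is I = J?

Yes, the ideals are equal.

Equality of ideals is decidable: compute both reduced Gröbner bases (unique for the ordering) and check whether they agree.
Buchberger on the first generating set:
f_1 = a^2 + 2ab - 4a - 3, LT = a^2.
f_2 = 4a - 8b^2 + 4b + 8, LT = a.

S(f_1,f_2): lcm = a^2. S = 2ab^2 + ab - 6a - 3.
  leading term ab^2: subtract (1/2b^2)·f_2 from 2ab^2 + ab - 6a - 3 → ab - 6a + 4b^4 - 2b^3 - 4b^2 - 3
  leading term ab: subtract (1/4b)·f_2 from ab - 6a + 4b^4 - 2b^3 - 4b^2 - 3 → -6a + 4b^4 - 5b^2 - 2b - 3
  leading term a: subtract (-3/2)·f_2 from -6a + 4b^4 - 5b^2 - 2b - 3 → 4b^4 - 17b^2 + 4b + 9
  leading term b^4: no divisor's leading term divides it; move 4b^4 to the remainder.
  leading term b^2: no divisor's leading term divides it; move -17b^2 to the remainder.
  leading term b: no divisor's leading term divides it; move 4b to the remainder.
  leading term 1: no divisor's leading term divides it; move 9 to the remainder.
  remainder 4b^4 - 17b^2 + 4b + 9 ≠ 0; add g_3 = 4b^4 - 17b^2 + 4b + 9 to the basis.

The other S-polynomials (S(f_1,g_3), S(f_2,g_3)) all reduce to 0 modulo the current basis, so we have a Gröbner basis.
Inter-reduce: drop elements whose leading term is divisible by another's, tail-reduce, and make monic.
Reduced Gröbner basis: {a - 2b^2 + b + 2, b^4 - 17/4b^2 + b + 9/4}.

Buchberger on the second generating set:
h_1 = a^2 + 2ab + 20a - 48b^2 + 24b + 45, LT = a^2.
h_2 = 2a^2 + 4ab + 4a - 24b^2 + 12b + 18, LT = a^2.

S(h_1,h_2): lcm = a^2. S = 18a - 36b^2 + 18b + 36.
  leading term a: no divisor's leading term divides it; move 18a to the remainder.
  leading term b^2: no divisor's leading term divides it; move -36b^2 to the remainder.
  leading term b: no divisor's leading term divides it; move 18b to the remainder.
  leading term 1: no divisor's leading term divides it; move 36 to the remainder.
  remainder 18a - 36b^2 + 18b + 36 ≠ 0; add k_3 = 18a - 36b^2 + 18b + 36 to the basis.

S(h_1,k_3): lcm = a^2. S = 2ab^2 + ab + 18a - 48b^2 + 24b + 45.
  leading term ab^2: subtract (1/9b^2)·k_3 from 2ab^2 + ab + 18a - 48b^2 + 24b + 45 → ab + 18a + 4b^4 - 2b^3 - 52b^2 + 24b + 45
  leading term ab: subtract (1/18b)·k_3 from ab + 18a + 4b^4 - 2b^3 - 52b^2 + 24b + 45 → 18a + 4b^4 - 53b^2 + 22b + 45
  leading term a: subtract (1)·k_3 from 18a + 4b^4 - 53b^2 + 22b + 45 → 4b^4 - 17b^2 + 4b + 9
  leading term b^4: no divisor's leading term divides it; move 4b^4 to the remainder.
  leading term b^2: no divisor's leading term divides it; move -17b^2 to the remainder.
  leading term b: no divisor's leading term divides it; move 4b to the remainder.
  leading term 1: no divisor's leading term divides it; move 9 to the remainder.
  remainder 4b^4 - 17b^2 + 4b + 9 ≠ 0; add k_4 = 4b^4 - 17b^2 + 4b + 9 to the basis.

The other S-polynomials (S(h_2,k_3), S(h_1,k_4), S(h_2,k_4), S(k_3,k_4)) all reduce to 0 modulo the current basis, so we have a Gröbner basis.
Inter-reduce: drop elements whose leading term is divisible by another's, tail-reduce, and make monic.
Reduced Gröbner basis: {a - 2b^2 + b + 2, b^4 - 17/4b^2 + b + 9/4}.

The two bases agree; hence the ideals are identical.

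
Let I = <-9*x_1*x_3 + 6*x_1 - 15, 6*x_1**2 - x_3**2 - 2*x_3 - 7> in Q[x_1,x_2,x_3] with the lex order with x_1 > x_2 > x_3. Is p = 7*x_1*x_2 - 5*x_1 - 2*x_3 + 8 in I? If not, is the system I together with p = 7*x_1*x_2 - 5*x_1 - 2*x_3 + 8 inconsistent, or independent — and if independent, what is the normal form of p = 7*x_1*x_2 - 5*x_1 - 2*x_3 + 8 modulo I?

7*x_1*x_2 - 5*x_1 - 2*x_3 + 8 is independent of I; its normal form modulo I is -7/10*x_2*x_3**3 - 14/15*x_2*x_3**2 - 119/30*x_2*x_3 + 49/15*x_2 + 1/2*x_3**3 + 2/3*x_3**2 + 5/6*x_3 + 17/3.

First compute the reduced Gröbner basis of I by Buchberger's algorithm.
f_1 = -9*x_1*x_3 + 6*x_1 - 15, LT = x_1*x_3.
f_2 = 6*x_1**2 - x_3**2 - 2*x_3 - 7, LT = x_1**2.

S(f_1,f_2): lcm = x_1**2*x_3. S = -2/3*x_1**2 + 5/3*x_1 + 1/6*x_3**3 + 1/3*x_3**2 + 7/6*x_3.
  reduce S modulo (f_1, f_2):
  remainder 5/3*x_1 + 1/6*x_3**3 + 2/9*x_3**2 + 17/18*x_3 - 7/9 ≠ 0; add h_3 = 5/3*x_1 + 1/6*x_3**3 + 2/9*x_3**2 + 17/18*x_3 - 7/9 to the basis.

S(f_1,h_3): lcm = x_1*x_3. S = -2/3*x_1 - 1/10*x_3**4 - 2/15*x_3**3 - 17/30*x_3**2 + 7/15*x_3 + 5/3.
  reduce S modulo (f_1, f_2, h_3):
  remainder -1/10*x_3**4 - 1/15*x_3**3 - 43/90*x_3**2 + 38/45*x_3 + 61/45 ≠ 0; add h_4 = -1/10*x_3**4 - 1/15*x_3**3 - 43/90*x_3**2 + 38/45*x_3 + 61/45 to the basis.

The other S-polynomials (S(f_2,h_3), S(f_1,h_4), S(f_2,h_4), S(h_3,h_4)) all reduce to 0 modulo the current basis, so we have a Gröbner basis.
Inter-reduce: drop elements whose leading term is divisible by another's, tail-reduce, and make monic.
Reduced Gröbner basis: {x_1 + 1/10*x_3**3 + 2/15*x_3**2 + 17/30*x_3 - 7/15, x_3**4 + 2/3*x_3**3 + 43/9*x_3**2 - 76/9*x_3 - 122/9}.
Label its elements g_1 = x_1 + 1/10*x_3**3 + 2/15*x_3**2 + 17/30*x_3 - 7/15, g_2 = x_3**4 + 2/3*x_3**3 + 43/9*x_3**2 - 76/9*x_3 - 122/9.

Reduce p = 7*x_1*x_2 - 5*x_1 - 2*x_3 + 8 modulo G:
  leading term x_1*x_2: subtract (7*x_2)·g_1 from 7*x_1*x_2 - 5*x_1 - 2*x_3 + 8 → -5*x_1 - 7/10*x_2*x_3**3 - 14/15*x_2*x_3**2 - 119/30*x_2*x_3 + 49/15*x_2 - 2*x_3 + 8
  leading term x_1: subtract (-5)·g_1 from -5*x_1 - 7/10*x_2*x_3**3 - 14/15*x_2*x_3**2 - 119/30*x_2*x_3 + 49/15*x_2 - 2*x_3 + 8 → -7/10*x_2*x_3**3 - 14/15*x_2*x_3**2 - 119/30*x_2*x_3 + 49/15*x_2 + 1/2*x_3**3 + 2/3*x_3**2 + 5/6*x_3 + 17/3
  leading term x_2*x_3**3: no divisor's leading term divides it; move -7/10*x_2*x_3**3 to the remainder.
  leading term x_2*x_3**2: no divisor's leading term divides it; move -14/15*x_2*x_3**2 to the remainder.
  leading term x_2*x_3: no divisor's leading term divides it; move -119/30*x_2*x_3 to the remainder.
  leading term x_2: no divisor's leading term divides it; move 49/15*x_2 to the remainder.
  leading term x_3**3: no divisor's leading term divides it; move 1/2*x_3**3 to the remainder.
  leading term x_3**2: no divisor's leading term divides it; move 2/3*x_3**2 to the remainder.
  leading term x_3: no divisor's leading term divides it; move 5/6*x_3 to the remainder.
  leading term 1: no divisor's leading term divides it; move 17/3 to the remainder.
  normal form = -7/10*x_2*x_3**3 - 14/15*x_2*x_3**2 - 119/30*x_2*x_3 + 49/15*x_2 + 1/2*x_3**3 + 2/3*x_3**2 + 5/6*x_3 + 17/3.
The normal form is nonzero, so p ∉ I. Since p minus its normal form lies in I, I + (p) = I + (r) where r = -7/10*x_2*x_3**3 - 14/15*x_2*x_3**2 - 119/30*x_2*x_3 + 49/15*x_2 + 1/2*x_3**3 + 2/3*x_3**2 + 5/6*x_3 + 17/3; decide whether this ideal is the whole ring.
Run Buchberger on G together with r (pairs among the g_i already reduce to 0 since G is a Gröbner basis):
g_1 = x_1 + 1/10*x_3**3 + 2/15*x_3**2 + 17/30*x_3 - 7/15, LT = x_1.
g_2 = x_3**4 + 2/3*x_3**3 + 43/9*x_3**2 - 76/9*x_3 - 122/9, LT = x_3**4.
r = -7/10*x_2*x_3**3 - 14/15*x_2*x_3**2 - 119/30*x_2*x_3 + 49/15*x_2 + 1/2*x_3**3 + 2/3*x_3**2 + 5/6*x_3 + 17/3, LT = x_2*x_3**3.

S(g_2,r): lcm = x_2*x_3**4. S = -2/3*x_2*x_3**3 - 8/9*x_2*x_3**2 - 34/9*x_2*x_3 - 122/9*x_2 + 5/7*x_3**4 + 20/21*x_3**3 + 25/21*x_3**2 + 170/21*x_3.
  reduce S modulo (g_1, g_2, r):
  remainder -50/3*x_2 - 20/7*x_3**2 + 40/3*x_3 + 30/7 ≠ 0; add m_4 = -50/3*x_2 - 20/7*x_3**2 + 40/3*x_3 + 30/7 to the basis.

The other S-polynomials (S(g_1,g_2), S(g_1,r), S(g_1,m_4), S(g_2,m_4), S(r,m_4)) all reduce to 0 modulo the current basis, so we have a Gröbner basis.
Inter-reduce: drop elements whose leading term is divisible by another's, tail-reduce, and make monic.
Reduced Gröbner basis: {x_1 + 1/10*x_3**3 + 2/15*x_3**2 + 17/30*x_3 - 7/15, x_2 + 6/35*x_3**2 - 4/5*x_3 - 9/35, x_3**4 + 2/3*x_3**3 + 43/9*x_3**2 - 76/9*x_3 - 122/9}.
The reduced Gröbner basis of I + (p) is {x_1 + 1/10*x_3**3 + 2/15*x_3**2 + 17/30*x_3 - 7/15, x_2 + 6/35*x_3**2 - 4/5*x_3 - 9/35, x_3**4 + 2/3*x_3**3 + 43/9*x_3**2 - 76/9*x_3 - 122/9} ≠ {1}, a proper ideal, so the enlarged system stays consistent: p is independent of I, with normal form -7/10*x_2*x_3**3 - 14/15*x_2*x_3**2 - 119/30*x_2*x_3 + 49/15*x_2 + 1/2*x_3**3 + 2/3*x_3**2 + 5/6*x_3 + 17/3.

Ideal membership is decidable via reduction modulo a Gröbner basis.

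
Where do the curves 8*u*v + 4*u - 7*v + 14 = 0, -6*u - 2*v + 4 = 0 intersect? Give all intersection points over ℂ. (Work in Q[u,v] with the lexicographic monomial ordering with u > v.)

{(41/24, -25/8), (0, 2)}

Compute a lex Gröbner basis by Buchberger's algorithm.
f_1 = 8*u*v + 4*u - 7*v + 14, LT = u*v.
f_2 = -6*u - 2*v + 4, LT = u.

S(f_1,f_2): lcm = u*v. S = 1/2*u - 1/3*v**2 - 5/24*v + 7/4.
  leading term u: subtract (-1/12)·f_2 from 1/2*u - 1/3*v**2 - 5/24*v + 7/4 → -1/3*v**2 - 3/8*v + 25/12
  leading term v**2: no divisor's leading term divides it; move -1/3*v**2 to the remainder.
  leading term v: no divisor's leading term divides it; move -3/8*v to the remainder.
  leading term 1: no divisor's leading term divides it; move 25/12 to the remainder.
  remainder -1/3*v**2 - 3/8*v + 25/12 ≠ 0; add h_3 = -1/3*v**2 - 3/8*v + 25/12 to the basis.

The other S-polynomials (S(f_1,h_3), S(f_2,h_3)) all reduce to 0 modulo the current basis, so we have a Gröbner basis.
Inter-reduce: drop elements whose leading term is divisible by another's, tail-reduce, and make monic.
Reduced Gröbner basis: {u + 1/3*v - 2/3, v**2 + 9/8*v - 25/4}.

Elimination: the polynomial v**2 + 9/8*v - 25/4 lies in the elimination ideal for v, so v ∈ {-25/8, 2}. For each such v, the remaining basis elements (now univariate) give the rest of the solution.
  v = -25/8: the earlier basis element becomes u - 41/24 = 0, giving u = 41/24 — point (41/24, -25/8).
  v = 2: the earlier basis element becomes u = 0, giving u = 0 — point (0, 2).
Each listed point satisfies every original equation (direct substitution).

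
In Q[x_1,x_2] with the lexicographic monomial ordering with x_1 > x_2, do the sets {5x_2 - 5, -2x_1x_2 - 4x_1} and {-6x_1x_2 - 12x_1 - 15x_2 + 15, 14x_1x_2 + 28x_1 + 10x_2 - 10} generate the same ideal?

Yes, the ideals are equal.

For a fixed monomial order, each ideal has a unique reduced Gröbner basis; comparing bases decides equality.
Buchberger on the first generating set:
f_1 = 5x_2 - 5, LT = x_2.
f_2 = -2x_1x_2 - 4x_1, LT = x_1x_2.

S(f_1,f_2): lcm = x_1x_2. S = -3x_1.
  leading term x_1: no divisor's leading term divides it; move -3x_1 to the remainder.
  remainder -3x_1 ≠ 0; add g_3 = -3x_1 to the basis.

The other S-polynomials (S(f_1,g_3), S(f_2,g_3)) all reduce to 0 modulo the current basis, so we have a Gröbner basis.
Inter-reduce: drop elements whose leading term is divisible by another's, tail-reduce, and make monic.
Reduced Gröbner basis: {x_1, x_2 - 1}.

Buchberger on the second generating set:
h_1 = -6x_1x_2 - 12x_1 - 15x_2 + 15, LT = x_1x_2.
h_2 = 14x_1x_2 + 28x_1 + 10x_2 - 10, LT = x_1x_2.

S(h_1,h_2): lcm = x_1x_2. S = 25/14x_2 - 25/14.
  leading term x_2: no divisor's leading term divides it; move 25/14x_2 to the remainder.
  leading term 1: no divisor's leading term divides it; move -25/14 to the remainder.
  remainder 25/14x_2 - 25/14 ≠ 0; add k_3 = 25/14x_2 - 25/14 to the basis.

S(h_1,k_3): lcm = x_1x_2. S = 3x_1 + 5/2x_2 - 5/2.
  leading term x_1: no divisor's leading term divides it; move 3x_1 to the remainder.
  leading term x_2: subtract (7/5)·k_3 from 5/2x_2 - 5/2 → 0
  remainder 3x_1 ≠ 0; add k_4 = 3x_1 to the basis.

The other S-polynomials (S(h_2,k_3), S(h_1,k_4), S(h_2,k_4), S(k_3,k_4)) all reduce to 0 modulo the current basis, so we have a Gröbner basis.
Inter-reduce: drop elements whose leading term is divisible by another's, tail-reduce, and make monic.
Reduced Gröbner basis: {x_1, x_2 - 1}.

These coincide, so the ideals are equal.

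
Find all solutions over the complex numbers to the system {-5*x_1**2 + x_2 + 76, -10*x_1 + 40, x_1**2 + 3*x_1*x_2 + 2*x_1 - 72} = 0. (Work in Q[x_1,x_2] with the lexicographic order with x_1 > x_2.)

{(4, 4)}

Compute a lex Gröbner basis by Buchberger's algorithm.
f_1 = -5*x_1**2 + x_2 + 76, LT = x_1**2.
f_2 = -10*x_1 + 40, LT = x_1.
f_3 = x_1**2 + 3*x_1*x_2 + 2*x_1 - 72, LT = x_1**2.

S(f_1,f_2): lcm = x_1**2. S = 4*x_1 - 1/5*x_2 - 76/5.
  leading term x_1: subtract (-2/5)·f_2 from 4*x_1 - 1/5*x_2 - 76/5 → -1/5*x_2 + 4/5
  leading term x_2: no divisor's leading term divides it; move -1/5*x_2 to the remainder.
  leading term 1: no divisor's leading term divides it; move 4/5 to the remainder.
  remainder -1/5*x_2 + 4/5 ≠ 0; add h_4 = -1/5*x_2 + 4/5 to the basis.

The other S-polynomials (S(f_1,f_3), S(f_2,f_3), S(f_1,h_4), S(f_2,h_4), S(f_3,h_4)) all reduce to 0 modulo the current basis, so we have a Gröbner basis.
Inter-reduce: drop elements whose leading term is divisible by another's, tail-reduce, and make monic.
Reduced Gröbner basis: {x_1 - 4, x_2 - 4}.

From the last basis element, x_2 - 4 = 0, so x_2 takes values in {4}. Each choice, substituted upward through the basis, yields the corresponding point(s) of the solution set.
  x_2 = 4: the earlier basis element becomes x_1 - 4 = 0, giving x_1 = 4 — point (4, 4).
Each listed point satisfies every original equation (direct substitution).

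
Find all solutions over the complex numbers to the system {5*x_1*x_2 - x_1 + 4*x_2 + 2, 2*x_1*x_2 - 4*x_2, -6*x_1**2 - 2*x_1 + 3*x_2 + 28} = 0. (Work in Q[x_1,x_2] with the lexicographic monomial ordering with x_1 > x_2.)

{(2, 0)}

Compute a lex Gröbner basis by Buchberger's algorithm.
f_1 = 5*x_1*x_2 - x_1 + 4*x_2 + 2, LT = x_1*x_2.
f_2 = 2*x_1*x_2 - 4*x_2, LT = x_1*x_2.
f_3 = -6*x_1**2 - 2*x_1 + 3*x_2 + 28, LT = x_1**2.

S(f_1,f_2): lcm = x_1*x_2. S = -1/5*x_1 + 14/5*x_2 + 2/5.
  leading term x_1: no divisor's leading term divides it; move -1/5*x_1 to the remainder.
  leading term x_2: no divisor's leading term divides it; move 14/5*x_2 to the remainder.
  leading term 1: no divisor's leading term divides it; move 2/5 to the remainder.
  remainder -1/5*x_1 + 14/5*x_2 + 2/5 ≠ 0; add h_4 = -1/5*x_1 + 14/5*x_2 + 2/5 to the basis.

S(f_1,f_3): lcm = x_1**2*x_2. S = -1/5*x_1**2 + 7/15*x_1*x_2 + 2/5*x_1 + 1/2*x_2**2 + 14/3*x_2.
  leading term x_1**2: subtract (1/30)·f_3 from -1/5*x_1**2 + 7/15*x_1*x_2 + 2/5*x_1 + 1/2*x_2**2 + 14/3*x_2 → 7/15*x_1*x_2 + 7/15*x_1 + 1/2*x_2**2 + 137/30*x_2 - 14/15
  leading term x_1*x_2: subtract (7/75)·f_1 from 7/15*x_1*x_2 + 7/15*x_1 + 1/2*x_2**2 + 137/30*x_2 - 14/15 → 14/25*x_1 + 1/2*x_2**2 + 629/150*x_2 - 28/25
  leading term x_1: subtract (-14/5)·h_4 from 14/25*x_1 + 1/2*x_2**2 + 629/150*x_2 - 28/25 → 1/2*x_2**2 + 361/30*x_2
  leading term x_2**2: no divisor's leading term divides it; move 1/2*x_2**2 to the remainder.
  leading term x_2: no divisor's leading term divides it; move 361/30*x_2 to the remainder.
  remainder 1/2*x_2**2 + 361/30*x_2 ≠ 0; add h_5 = 1/2*x_2**2 + 361/30*x_2 to the basis.

S(f_2,f_3): lcm = x_1**2*x_2. S = -7/3*x_1*x_2 + 1/2*x_2**2 + 14/3*x_2.
  leading term x_1*x_2: subtract (-7/15)·f_1 from -7/3*x_1*x_2 + 1/2*x_2**2 + 14/3*x_2 → -7/15*x_1 + 1/2*x_2**2 + 98/15*x_2 + 14/15
  leading term x_1: subtract (7/3)·h_4 from -7/15*x_1 + 1/2*x_2**2 + 98/15*x_2 + 14/15 → 1/2*x_2**2
  leading term x_2**2: subtract (1)·h_5 from 1/2*x_2**2 → -361/30*x_2
  leading term x_2: no divisor's leading term divides it; move -361/30*x_2 to the remainder.
  remainder -361/30*x_2 ≠ 0; add h_6 = -361/30*x_2 to the basis.

S(f_1,h_4): lcm = x_1*x_2. S = -1/5*x_1 + 14*x_2**2 + 14/5*x_2 + 2/5.
  leading term x_1: subtract (1)·h_4 from -1/5*x_1 + 14*x_2**2 + 14/5*x_2 + 2/5 → 14*x_2**2
  leading term x_2**2: subtract (28)·h_5 from 14*x_2**2 → -5054/15*x_2
  leading term x_2: subtract (28)·h_6 from -5054/15*x_2 → 0
  remainder 0.

S(f_2,h_4): lcm = x_1*x_2. S = 14*x_2**2.
  leading term x_2**2: subtract (28)·h_5 from 14*x_2**2 → -5054/15*x_2
  leading term x_2: subtract (28)·h_6 from -5054/15*x_2 → 0
  remainder 0.

S(f_3,h_4): lcm = x_1**2. S = 14*x_1*x_2 + 7/3*x_1 - 1/2*x_2 - 14/3.
  leading term x_1*x_2: subtract (14/5)·f_1 from 14*x_1*x_2 + 7/3*x_1 - 1/2*x_2 - 14/3 → 77/15*x_1 - 117/10*x_2 - 154/15
  leading term x_1: subtract (-77/3)·h_4 from 77/15*x_1 - 117/10*x_2 - 154/15 → 361/6*x_2
  leading term x_2: subtract (-5)·h_6 from 361/6*x_2 → 0
  remainder 0.

S(f_1,h_5): lcm = x_1*x_2**2. S = -364/15*x_1*x_2 + 4/5*x_2**2 + 2/5*x_2.
  leading term x_1*x_2: subtract (-364/75)·f_1 from -364/15*x_1*x_2 + 4/5*x_2**2 + 2/5*x_2 → -364/75*x_1 + 4/5*x_2**2 + 1486/75*x_2 + 728/75
  leading term x_1: subtract (364/15)·h_4 from -364/75*x_1 + 4/5*x_2**2 + 1486/75*x_2 + 728/75 → 4/5*x_2**2 - 722/15*x_2
  leading term x_2**2: subtract (8/5)·h_5 from 4/5*x_2**2 - 722/15*x_2 → -5054/75*x_2
  leading term x_2: subtract (28/5)·h_6 from -5054/75*x_2 → 0
  remainder 0.

S(f_2,h_5): lcm = x_1*x_2**2. S = -361/15*x_1*x_2 - 2*x_2**2.
  leading term x_1*x_2: subtract (-361/75)·f_1 from -361/15*x_1*x_2 - 2*x_2**2 → -361/75*x_1 - 2*x_2**2 + 1444/75*x_2 + 722/75
  leading term x_1: subtract (361/15)·h_4 from -361/75*x_1 - 2*x_2**2 + 1444/75*x_2 + 722/75 → -2*x_2**2 - 722/15*x_2
  leading term x_2**2: subtract (-4)·h_5 from -2*x_2**2 - 722/15*x_2 → 0
  remainder 0.

S(f_3,h_5): leading monomials are coprime, so the S-polynomial reduces to 0 (Buchberger's first criterion).
S(h_4,h_5): leading monomials are coprime, so the S-polynomial reduces to 0 (Buchberger's first criterion).
S(f_1,h_6): lcm = x_1*x_2. S = -1/5*x_1 + 4/5*x_2 + 2/5.
  leading term x_1: subtract (1)·h_4 from -1/5*x_1 + 4/5*x_2 + 2/5 → -2*x_2
  leading term x_2: subtract (60/361)·h_6 from -2*x_2 → 0
  remainder 0.

S(f_2,h_6): lcm = x_1*x_2. S = -2*x_2.
  leading term x_2: subtract (60/361)·h_6 from -2*x_2 → 0
  remainder 0.

S(f_3,h_6): leading monomials are coprime, so the S-polynomial reduces to 0 (Buchberger's first criterion).
S(h_4,h_6): leading monomials are coprime, so the S-polynomial reduces to 0 (Buchberger's first criterion).
S(h_5,h_6): lcm = x_2**2. S = 361/15*x_2.
  leading term x_2: subtract (-2)·h_6 from 361/15*x_2 → 0
  remainder 0.

Every S-polynomial of the final basis reduces to 0, so we have a Gröbner basis.
Inter-reduce: drop elements whose leading term is divisible by another's, tail-reduce, and make monic.
Reduced Gröbner basis: {x_1 - 2, x_2}.

From the last basis element, x_2 = 0, so x_2 takes values in {0}. Each choice, substituted upward through the basis, yields the corresponding point(s) of the solution set.
  x_2 = 0: the earlier basis element becomes x_1 - 2 = 0, giving x_1 = 2 — point (2, 0).
A lex Gröbner basis triangularizes the system, enabling back-substitution.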